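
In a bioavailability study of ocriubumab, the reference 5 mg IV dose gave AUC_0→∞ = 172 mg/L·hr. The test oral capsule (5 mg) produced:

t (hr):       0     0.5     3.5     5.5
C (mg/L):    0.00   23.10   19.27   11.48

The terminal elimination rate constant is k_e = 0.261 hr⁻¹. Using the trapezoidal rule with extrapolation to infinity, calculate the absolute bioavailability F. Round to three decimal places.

Trapezoidal AUC_0→5.5 (oral capsule):
  [0→0.5]: (0.00+23.10)/2 × 0.5 = 5.775
  [0.5→3.5]: (23.10+19.27)/2 × 3 = 63.555
  [3.5→5.5]: (19.27+11.48)/2 × 2 = 30.75
  Sum = 100.08 mg/L·hr
Tail: C_last/k_e = 11.48/0.261 = 43.985
AUC_0→∞ (oral capsule) = 100.08 + 43.985 = 144.065 mg/L·hr
F = (AUC_ev/D_ev)/(AUC_iv/D_iv) = (144.065/5)/(172/5) = 28.813/34.4 = 0.8376

F = 0.838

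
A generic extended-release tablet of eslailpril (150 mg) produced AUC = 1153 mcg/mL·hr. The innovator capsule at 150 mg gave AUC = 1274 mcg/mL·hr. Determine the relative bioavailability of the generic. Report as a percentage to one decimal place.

F_rel = (AUC_test/D_test) / (AUC_ref/D_ref)
      = (1153/150) / (1274/150)
      = 7.68667 / 8.49333 = 0.9050 = 90.50%

F_rel = 90.5%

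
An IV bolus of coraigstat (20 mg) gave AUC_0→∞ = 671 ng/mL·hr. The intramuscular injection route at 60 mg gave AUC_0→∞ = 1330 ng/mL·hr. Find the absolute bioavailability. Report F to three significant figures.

F = 0.661

F = (AUC_ev / D_ev) / (AUC_iv / D_iv)
  = (1330/60) / (671/20)
  = 22.1667 / 33.55 = 0.6607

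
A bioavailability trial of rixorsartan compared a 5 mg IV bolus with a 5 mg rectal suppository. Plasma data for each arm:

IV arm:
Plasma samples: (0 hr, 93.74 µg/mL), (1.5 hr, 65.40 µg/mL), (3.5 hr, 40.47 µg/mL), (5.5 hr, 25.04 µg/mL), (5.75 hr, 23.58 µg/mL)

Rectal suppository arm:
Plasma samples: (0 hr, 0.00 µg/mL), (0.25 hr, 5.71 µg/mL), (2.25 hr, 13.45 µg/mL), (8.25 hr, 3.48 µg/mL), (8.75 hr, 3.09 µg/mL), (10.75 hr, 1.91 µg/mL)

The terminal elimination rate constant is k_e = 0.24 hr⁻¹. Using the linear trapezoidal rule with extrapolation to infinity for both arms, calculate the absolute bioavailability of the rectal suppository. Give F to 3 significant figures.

F = 0.216

Trapezoidal AUC_0→5.75 (IV):
  [0→1.5]: (93.74+65.40)/2 × 1.5 = 119.355
  [1.5→3.5]: (65.40+40.47)/2 × 2 = 105.87
  [3.5→5.5]: (40.47+25.04)/2 × 2 = 65.51
  [5.5→5.75]: (25.04+23.58)/2 × 0.25 = 6.0775
  Sum = 296.8125 µg/mL·hr
IV tail: 23.58/0.24 = 98.250; AUC_iv,0→∞ = 296.8125 + 98.250 = 395.0625 µg/mL·hr
Trapezoidal AUC_0→10.75 (rectal suppository):
  [0→0.25]: (0.00+5.71)/2 × 0.25 = 0.71375
  [0.25→2.25]: (5.71+13.45)/2 × 2 = 19.16
  [2.25→8.25]: (13.45+3.48)/2 × 6 = 50.79
  [8.25→8.75]: (3.48+3.09)/2 × 0.5 = 1.6425
  [8.75→10.75]: (3.09+1.91)/2 × 2 = 5.0
  Sum = 77.30625 µg/mL·hr
rectal suppository tail: 1.91/0.24 = 7.958; AUC_ev,0→∞ = 77.30625 + 7.958 = 85.26425 µg/mL·hr
F = (AUC_ev/D_ev)/(AUC_iv/D_iv) = (85.26425/5)/(395.0625/5) = 17.05285/79.0125 = 0.2158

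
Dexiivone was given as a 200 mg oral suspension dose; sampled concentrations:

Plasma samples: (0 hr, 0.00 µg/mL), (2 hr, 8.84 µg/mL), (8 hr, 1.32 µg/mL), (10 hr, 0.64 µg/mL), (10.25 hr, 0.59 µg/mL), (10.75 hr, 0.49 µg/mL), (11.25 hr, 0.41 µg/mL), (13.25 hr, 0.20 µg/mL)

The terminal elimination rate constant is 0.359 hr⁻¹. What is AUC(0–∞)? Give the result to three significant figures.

AUC = 43.1 µg/mL·hr

Trapezoidal AUC_0→13.25:
  [0→2]: (0.00+8.84)/2 × 2 = 8.84
  [2→8]: (8.84+1.32)/2 × 6 = 30.48
  [8→10]: (1.32+0.64)/2 × 2 = 1.96
  [10→10.25]: (0.64+0.59)/2 × 0.25 = 0.15375
  [10.25→10.75]: (0.59+0.49)/2 × 0.5 = 0.27
  [10.75→11.25]: (0.49+0.41)/2 × 0.5 = 0.225
  [11.25→13.25]: (0.41+0.20)/2 × 2 = 0.61
  Sum = 42.53875 µg/mL·hr
Extrapolated tail: C_last / k_e = 0.20 / 0.359 = 0.557
AUC_0→∞ = 42.53875 + 0.557 = 43.09575 µg/mL·hr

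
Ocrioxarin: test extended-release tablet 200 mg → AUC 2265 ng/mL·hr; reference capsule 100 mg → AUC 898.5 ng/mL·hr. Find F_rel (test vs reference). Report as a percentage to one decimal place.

F_rel = 126.0%

F_rel = (AUC_test/D_test) / (AUC_ref/D_ref)
      = (2265/200) / (898.5/100)
      = 11.325 / 8.985 = 1.2604 = 126.04%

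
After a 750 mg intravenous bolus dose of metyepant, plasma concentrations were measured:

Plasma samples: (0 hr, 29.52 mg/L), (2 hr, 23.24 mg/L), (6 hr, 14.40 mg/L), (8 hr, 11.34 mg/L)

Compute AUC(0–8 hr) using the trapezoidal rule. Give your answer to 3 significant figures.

AUC = 154 mg/L·hr

Trapezoidal AUC_0→8:
  [0→2]: (29.52+23.24)/2 × 2 = 52.76
  [2→6]: (23.24+14.40)/2 × 4 = 75.28
  [6→8]: (14.40+11.34)/2 × 2 = 25.74
  Sum = 153.78 mg/L·hr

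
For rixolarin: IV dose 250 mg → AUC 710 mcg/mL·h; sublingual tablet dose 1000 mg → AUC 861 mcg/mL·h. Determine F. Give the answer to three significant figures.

F = 0.303

F = (AUC_ev / D_ev) / (AUC_iv / D_iv)
  = (861/1000) / (710/250)
  = 0.861 / 2.84 = 0.3032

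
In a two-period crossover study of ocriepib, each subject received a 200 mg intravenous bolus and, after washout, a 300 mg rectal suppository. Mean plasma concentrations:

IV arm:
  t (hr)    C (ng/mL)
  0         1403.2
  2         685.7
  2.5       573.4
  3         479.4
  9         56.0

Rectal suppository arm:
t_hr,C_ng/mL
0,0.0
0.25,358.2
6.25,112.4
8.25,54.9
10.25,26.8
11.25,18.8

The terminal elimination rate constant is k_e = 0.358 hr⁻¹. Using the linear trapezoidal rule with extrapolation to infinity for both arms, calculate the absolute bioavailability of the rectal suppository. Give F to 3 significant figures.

F = 0.268

Trapezoidal AUC_0→9 (IV):
  [0→2]: (1403.2+685.7)/2 × 2 = 2088.9
  [2→2.5]: (685.7+573.4)/2 × 0.5 = 314.775
  [2.5→3]: (573.4+479.4)/2 × 0.5 = 263.2
  [3→9]: (479.4+56.0)/2 × 6 = 1606.2
  Sum = 4273.075 ng/mL·hr
IV tail: 56.0/0.358 = 156.425; AUC_iv,0→∞ = 4273.075 + 156.425 = 4429.5 ng/mL·hr
Trapezoidal AUC_0→11.25 (rectal suppository):
  [0→0.25]: (0.0+358.2)/2 × 0.25 = 44.775
  [0.25→6.25]: (358.2+112.4)/2 × 6 = 1411.8
  [6.25→8.25]: (112.4+54.9)/2 × 2 = 167.3
  [8.25→10.25]: (54.9+26.8)/2 × 2 = 81.7
  [10.25→11.25]: (26.8+18.8)/2 × 1 = 22.8
  Sum = 1728.375 ng/mL·hr
rectal suppository tail: 18.8/0.358 = 52.514; AUC_ev,0→∞ = 1728.375 + 52.514 = 1780.889 ng/mL·hr
F = (AUC_ev/D_ev)/(AUC_iv/D_iv) = (1780.889/300)/(4429.5/200) = 5.9363/22.1475 = 0.2680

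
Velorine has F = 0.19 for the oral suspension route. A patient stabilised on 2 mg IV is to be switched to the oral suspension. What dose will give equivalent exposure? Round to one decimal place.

D_oral = 10.5 mg

For equal systemic exposure: F × D_ev = D_iv
D_ev = D_iv / F = 2 / 0.19 = 10.5263 mg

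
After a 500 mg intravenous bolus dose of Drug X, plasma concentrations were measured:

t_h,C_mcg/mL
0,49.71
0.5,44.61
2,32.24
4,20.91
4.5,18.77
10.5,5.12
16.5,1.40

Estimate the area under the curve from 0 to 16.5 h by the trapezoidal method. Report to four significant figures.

Trapezoidal AUC_0→16.5:
  [0→0.5]: (49.71+44.61)/2 × 0.5 = 23.58
  [0.5→2]: (44.61+32.24)/2 × 1.5 = 57.6375
  [2→4]: (32.24+20.91)/2 × 2 = 53.15
  [4→4.5]: (20.91+18.77)/2 × 0.5 = 9.92
  [4.5→10.5]: (18.77+5.12)/2 × 6 = 71.67
  [10.5→16.5]: (5.12+1.40)/2 × 6 = 19.56
  Sum = 235.5175 mcg/mL·h

AUC = 235.5 mcg/mL·h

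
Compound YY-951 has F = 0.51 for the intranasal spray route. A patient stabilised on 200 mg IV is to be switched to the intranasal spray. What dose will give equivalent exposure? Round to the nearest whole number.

D_intranasal = 392 mg

For equal systemic exposure: F × D_ev = D_iv
D_ev = D_iv / F = 200 / 0.51 = 392.157 mg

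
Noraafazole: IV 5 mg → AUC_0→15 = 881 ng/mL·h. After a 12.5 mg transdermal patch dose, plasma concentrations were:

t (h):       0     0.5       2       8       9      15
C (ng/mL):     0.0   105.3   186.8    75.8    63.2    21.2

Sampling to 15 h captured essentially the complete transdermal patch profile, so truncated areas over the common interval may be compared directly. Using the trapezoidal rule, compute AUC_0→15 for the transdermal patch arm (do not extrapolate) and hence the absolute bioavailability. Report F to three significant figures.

Trapezoidal AUC_0→15 (transdermal patch):
  [0→0.5]: (0.0+105.3)/2 × 0.5 = 26.325
  [0.5→2]: (105.3+186.8)/2 × 1.5 = 219.075
  [2→8]: (186.8+75.8)/2 × 6 = 787.8
  [8→9]: (75.8+63.2)/2 × 1 = 69.5
  [9→15]: (63.2+21.2)/2 × 6 = 253.2
  Sum = 1355.9 ng/mL·h
F = (AUC_ev/D_ev)/(AUC_iv/D_iv) = (1355.9/12.5)/(881/5) = 108.472/176.2 = 0.6156

F = 0.616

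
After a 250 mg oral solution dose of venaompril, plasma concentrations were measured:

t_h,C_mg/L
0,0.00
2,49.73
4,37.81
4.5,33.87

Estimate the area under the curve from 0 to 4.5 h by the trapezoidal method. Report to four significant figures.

AUC = 155.2 mg/L·h

Trapezoidal AUC_0→4.5:
  [0→2]: (0.00+49.73)/2 × 2 = 49.73
  [2→4]: (49.73+37.81)/2 × 2 = 87.54
  [4→4.5]: (37.81+33.87)/2 × 0.5 = 17.92
  Sum = 155.19 mg/L·h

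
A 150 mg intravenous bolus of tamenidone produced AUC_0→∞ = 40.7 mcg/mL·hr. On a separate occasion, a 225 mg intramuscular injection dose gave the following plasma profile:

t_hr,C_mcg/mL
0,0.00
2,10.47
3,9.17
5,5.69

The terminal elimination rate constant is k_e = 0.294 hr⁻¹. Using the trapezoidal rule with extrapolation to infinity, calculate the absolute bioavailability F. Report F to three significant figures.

F = 0.893

Trapezoidal AUC_0→5 (intramuscular injection):
  [0→2]: (0.00+10.47)/2 × 2 = 10.47
  [2→3]: (10.47+9.17)/2 × 1 = 9.82
  [3→5]: (9.17+5.69)/2 × 2 = 14.86
  Sum = 35.15 mcg/mL·hr
Tail: C_last/k_e = 5.69/0.294 = 19.354
AUC_0→∞ (intramuscular injection) = 35.15 + 19.354 = 54.504 mcg/mL·hr
F = (AUC_ev/D_ev)/(AUC_iv/D_iv) = (54.504/225)/(40.7/150) = 0.24224/0.271333 = 0.8928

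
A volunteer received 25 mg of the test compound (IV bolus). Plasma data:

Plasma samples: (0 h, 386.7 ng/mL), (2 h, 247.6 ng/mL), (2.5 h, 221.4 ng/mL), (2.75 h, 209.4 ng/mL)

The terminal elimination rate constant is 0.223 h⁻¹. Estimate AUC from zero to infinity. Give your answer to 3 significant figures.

Trapezoidal AUC_0→2.75:
  [0→2]: (386.7+247.6)/2 × 2 = 634.3
  [2→2.5]: (247.6+221.4)/2 × 0.5 = 117.25
  [2.5→2.75]: (221.4+209.4)/2 × 0.25 = 53.85
  Sum = 805.4 ng/mL·h
Extrapolated tail: C_last / k_e = 209.4 / 0.223 = 939.013
AUC_0→∞ = 805.4 + 939.013 = 1744.413 ng/mL·h

AUC = 1740 ng/mL·h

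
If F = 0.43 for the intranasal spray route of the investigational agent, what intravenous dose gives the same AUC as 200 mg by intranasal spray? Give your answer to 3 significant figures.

Systemic exposure from an extravascular dose = F × D_ev, so the equivalent IV dose is F × D_ev.
D_iv = F × D_ev = 0.43 × 200 = 86 mg

D_iv = 86.0 mg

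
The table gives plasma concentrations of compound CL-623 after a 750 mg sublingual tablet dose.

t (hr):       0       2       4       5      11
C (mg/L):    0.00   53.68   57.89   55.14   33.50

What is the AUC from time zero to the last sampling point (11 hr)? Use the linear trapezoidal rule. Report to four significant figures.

AUC = 487.7 mg/L·hr

Trapezoidal AUC_0→11:
  [0→2]: (0.00+53.68)/2 × 2 = 53.68
  [2→4]: (53.68+57.89)/2 × 2 = 111.57
  [4→5]: (57.89+55.14)/2 × 1 = 56.515
  [5→11]: (55.14+33.50)/2 × 6 = 265.92
  Sum = 487.685 mg/L·hr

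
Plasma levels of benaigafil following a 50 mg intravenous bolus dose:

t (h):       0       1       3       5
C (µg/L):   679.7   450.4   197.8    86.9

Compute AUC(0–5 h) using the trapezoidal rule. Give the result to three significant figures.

Trapezoidal AUC_0→5:
  [0→1]: (679.7+450.4)/2 × 1 = 565.05
  [1→3]: (450.4+197.8)/2 × 2 = 648.2
  [3→5]: (197.8+86.9)/2 × 2 = 284.7
  Sum = 1497.95 µg/L·h

AUC = 1500 µg/L·h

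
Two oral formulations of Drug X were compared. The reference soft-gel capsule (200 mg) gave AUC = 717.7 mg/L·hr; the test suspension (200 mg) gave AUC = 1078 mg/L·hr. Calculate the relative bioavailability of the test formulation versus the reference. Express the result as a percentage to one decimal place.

F_rel = (AUC_test/D_test) / (AUC_ref/D_ref)
      = (1078/200) / (717.7/200)
      = 5.39 / 3.5885 = 1.5020 = 150.20%

F_rel = 150.2%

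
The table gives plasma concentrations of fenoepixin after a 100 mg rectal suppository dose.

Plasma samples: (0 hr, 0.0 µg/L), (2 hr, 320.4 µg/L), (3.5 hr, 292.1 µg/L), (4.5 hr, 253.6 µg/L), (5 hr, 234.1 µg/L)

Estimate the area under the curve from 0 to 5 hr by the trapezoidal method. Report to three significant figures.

Trapezoidal AUC_0→5:
  [0→2]: (0.0+320.4)/2 × 2 = 320.4
  [2→3.5]: (320.4+292.1)/2 × 1.5 = 459.375
  [3.5→4.5]: (292.1+253.6)/2 × 1 = 272.85
  [4.5→5]: (253.6+234.1)/2 × 0.5 = 121.925
  Sum = 1174.55 µg/L·hr

AUC = 1170 µg/L·hr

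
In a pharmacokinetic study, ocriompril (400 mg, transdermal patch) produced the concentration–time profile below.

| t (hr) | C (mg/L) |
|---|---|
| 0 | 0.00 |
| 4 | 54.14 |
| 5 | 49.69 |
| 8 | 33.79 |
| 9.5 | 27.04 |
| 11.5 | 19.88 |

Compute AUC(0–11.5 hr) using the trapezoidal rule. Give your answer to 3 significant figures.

AUC = 378 mg/L·hr

Trapezoidal AUC_0→11.5:
  [0→4]: (0.00+54.14)/2 × 4 = 108.28
  [4→5]: (54.14+49.69)/2 × 1 = 51.915
  [5→8]: (49.69+33.79)/2 × 3 = 125.22
  [8→9.5]: (33.79+27.04)/2 × 1.5 = 45.6225
  [9.5→11.5]: (27.04+19.88)/2 × 2 = 46.92
  Sum = 377.9575 mg/L·hr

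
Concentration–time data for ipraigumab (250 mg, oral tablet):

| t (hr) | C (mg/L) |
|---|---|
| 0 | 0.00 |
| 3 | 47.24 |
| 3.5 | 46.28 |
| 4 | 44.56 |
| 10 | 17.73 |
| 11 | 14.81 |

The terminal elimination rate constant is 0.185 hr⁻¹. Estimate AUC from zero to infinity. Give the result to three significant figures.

Trapezoidal AUC_0→11:
  [0→3]: (0.00+47.24)/2 × 3 = 70.86
  [3→3.5]: (47.24+46.28)/2 × 0.5 = 23.38
  [3.5→4]: (46.28+44.56)/2 × 0.5 = 22.71
  [4→10]: (44.56+17.73)/2 × 6 = 186.87
  [10→11]: (17.73+14.81)/2 × 1 = 16.27
  Sum = 320.09 mg/L·hr
Extrapolated tail: C_last / k_e = 14.81 / 0.185 = 80.054
AUC_0→∞ = 320.09 + 80.054 = 400.144 mg/L·hr

AUC = 400 mg/L·hr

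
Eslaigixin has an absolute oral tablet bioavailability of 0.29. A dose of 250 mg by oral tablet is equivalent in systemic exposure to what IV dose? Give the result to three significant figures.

Systemic exposure from an extravascular dose = F × D_ev, so the equivalent IV dose is F × D_ev.
D_iv = F × D_ev = 0.29 × 250 = 72.5 mg

D_iv = 72.5 mg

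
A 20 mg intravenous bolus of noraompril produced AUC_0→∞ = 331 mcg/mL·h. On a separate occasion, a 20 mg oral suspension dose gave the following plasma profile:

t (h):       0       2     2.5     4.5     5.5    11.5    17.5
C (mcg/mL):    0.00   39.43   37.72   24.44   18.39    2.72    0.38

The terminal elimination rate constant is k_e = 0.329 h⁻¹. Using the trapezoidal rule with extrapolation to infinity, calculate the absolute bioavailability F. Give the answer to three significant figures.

Trapezoidal AUC_0→17.5 (oral suspension):
  [0→2]: (0.00+39.43)/2 × 2 = 39.43
  [2→2.5]: (39.43+37.72)/2 × 0.5 = 19.2875
  [2.5→4.5]: (37.72+24.44)/2 × 2 = 62.16
  [4.5→5.5]: (24.44+18.39)/2 × 1 = 21.415
  [5.5→11.5]: (18.39+2.72)/2 × 6 = 63.33
  [11.5→17.5]: (2.72+0.38)/2 × 6 = 9.3
  Sum = 214.9225 mcg/mL·h
Tail: C_last/k_e = 0.38/0.329 = 1.155
AUC_0→∞ (oral suspension) = 214.9225 + 1.155 = 216.0775 mcg/mL·h
F = (AUC_ev/D_ev)/(AUC_iv/D_iv) = (216.0775/20)/(331/20) = 10.803875/16.55 = 0.6528

F = 0.653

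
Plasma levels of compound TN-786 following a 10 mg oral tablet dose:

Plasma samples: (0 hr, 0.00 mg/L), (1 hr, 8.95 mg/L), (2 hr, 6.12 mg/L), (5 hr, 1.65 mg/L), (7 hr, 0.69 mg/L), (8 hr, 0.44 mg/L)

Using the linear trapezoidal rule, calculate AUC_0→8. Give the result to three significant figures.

Trapezoidal AUC_0→8:
  [0→1]: (0.00+8.95)/2 × 1 = 4.475
  [1→2]: (8.95+6.12)/2 × 1 = 7.535
  [2→5]: (6.12+1.65)/2 × 3 = 11.655
  [5→7]: (1.65+0.69)/2 × 2 = 2.34
  [7→8]: (0.69+0.44)/2 × 1 = 0.565
  Sum = 26.57 mg/L·hr

AUC = 26.6 mg/L·hr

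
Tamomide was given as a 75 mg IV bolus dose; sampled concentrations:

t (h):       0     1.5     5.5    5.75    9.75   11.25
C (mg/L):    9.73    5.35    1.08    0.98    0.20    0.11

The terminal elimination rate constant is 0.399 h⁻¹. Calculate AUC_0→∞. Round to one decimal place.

Trapezoidal AUC_0→11.25:
  [0→1.5]: (9.73+5.35)/2 × 1.5 = 11.31
  [1.5→5.5]: (5.35+1.08)/2 × 4 = 12.86
  [5.5→5.75]: (1.08+0.98)/2 × 0.25 = 0.2575
  [5.75→9.75]: (0.98+0.20)/2 × 4 = 2.36
  [9.75→11.25]: (0.20+0.11)/2 × 1.5 = 0.2325
  Sum = 27.02 mg/L·h
Extrapolated tail: C_last / k_e = 0.11 / 0.399 = 0.276
AUC_0→∞ = 27.02 + 0.276 = 27.296 mg/L·h

AUC = 27.3 mg/L·h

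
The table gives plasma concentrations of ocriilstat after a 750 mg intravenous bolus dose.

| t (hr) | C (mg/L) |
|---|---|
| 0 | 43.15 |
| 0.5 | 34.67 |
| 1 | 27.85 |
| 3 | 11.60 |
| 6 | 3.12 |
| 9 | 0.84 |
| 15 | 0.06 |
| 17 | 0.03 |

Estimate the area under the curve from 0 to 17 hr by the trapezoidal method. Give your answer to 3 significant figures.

Trapezoidal AUC_0→17:
  [0→0.5]: (43.15+34.67)/2 × 0.5 = 19.455
  [0.5→1]: (34.67+27.85)/2 × 0.5 = 15.63
  [1→3]: (27.85+11.60)/2 × 2 = 39.45
  [3→6]: (11.60+3.12)/2 × 3 = 22.08
  [6→9]: (3.12+0.84)/2 × 3 = 5.94
  [9→15]: (0.84+0.06)/2 × 6 = 2.7
  [15→17]: (0.06+0.03)/2 × 2 = 0.09
  Sum = 105.345 mg/L·hr

AUC = 105 mg/L·hr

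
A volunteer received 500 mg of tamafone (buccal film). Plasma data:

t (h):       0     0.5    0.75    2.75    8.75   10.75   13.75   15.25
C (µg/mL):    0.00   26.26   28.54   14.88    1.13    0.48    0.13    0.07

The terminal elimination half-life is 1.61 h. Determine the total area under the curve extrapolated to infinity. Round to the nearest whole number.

AUC = 108 µg/mL·h

Trapezoidal AUC_0→15.25:
  [0→0.5]: (0.00+26.26)/2 × 0.5 = 6.565
  [0.5→0.75]: (26.26+28.54)/2 × 0.25 = 6.85
  [0.75→2.75]: (28.54+14.88)/2 × 2 = 43.42
  [2.75→8.75]: (14.88+1.13)/2 × 6 = 48.03
  [8.75→10.75]: (1.13+0.48)/2 × 2 = 1.61
  [10.75→13.75]: (0.48+0.13)/2 × 3 = 0.915
  [13.75→15.25]: (0.13+0.07)/2 × 1.5 = 0.15
  Sum = 107.54 µg/mL·h
k_e = ln2 / t½ = 0.693147 / 1.61 = 0.4305 h^-1
Extrapolated tail: C_last / k_e = 0.07 / 0.4305 = 0.163
AUC_0→∞ = 107.54 + 0.163 = 107.703 µg/mL·h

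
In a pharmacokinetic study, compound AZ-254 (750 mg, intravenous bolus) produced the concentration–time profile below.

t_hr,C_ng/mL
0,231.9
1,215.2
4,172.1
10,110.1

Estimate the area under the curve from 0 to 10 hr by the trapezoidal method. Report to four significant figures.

AUC = 1651 ng/mL·hr

Trapezoidal AUC_0→10:
  [0→1]: (231.9+215.2)/2 × 1 = 223.55
  [1→4]: (215.2+172.1)/2 × 3 = 580.95
  [4→10]: (172.1+110.1)/2 × 6 = 846.6
  Sum = 1651.1 ng/mL·hr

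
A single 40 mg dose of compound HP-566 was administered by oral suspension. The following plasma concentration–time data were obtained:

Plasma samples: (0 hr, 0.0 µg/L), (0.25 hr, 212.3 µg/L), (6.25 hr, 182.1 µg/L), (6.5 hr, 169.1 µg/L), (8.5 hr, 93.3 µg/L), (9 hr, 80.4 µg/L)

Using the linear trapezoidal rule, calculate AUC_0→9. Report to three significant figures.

Trapezoidal AUC_0→9:
  [0→0.25]: (0.0+212.3)/2 × 0.25 = 26.5375
  [0.25→6.25]: (212.3+182.1)/2 × 6 = 1183.2
  [6.25→6.5]: (182.1+169.1)/2 × 0.25 = 43.9
  [6.5→8.5]: (169.1+93.3)/2 × 2 = 262.4
  [8.5→9]: (93.3+80.4)/2 × 0.5 = 43.425
  Sum = 1559.4625 µg/L·hr

AUC = 1560 µg/L·hr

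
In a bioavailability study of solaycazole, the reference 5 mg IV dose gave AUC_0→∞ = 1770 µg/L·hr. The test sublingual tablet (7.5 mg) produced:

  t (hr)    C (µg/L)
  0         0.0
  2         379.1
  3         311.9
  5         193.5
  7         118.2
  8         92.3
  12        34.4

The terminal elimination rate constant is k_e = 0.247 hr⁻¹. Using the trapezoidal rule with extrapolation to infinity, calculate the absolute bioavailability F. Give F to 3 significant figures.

F = 0.768

Trapezoidal AUC_0→12 (sublingual tablet):
  [0→2]: (0.0+379.1)/2 × 2 = 379.1
  [2→3]: (379.1+311.9)/2 × 1 = 345.5
  [3→5]: (311.9+193.5)/2 × 2 = 505.4
  [5→7]: (193.5+118.2)/2 × 2 = 311.7
  [7→8]: (118.2+92.3)/2 × 1 = 105.25
  [8→12]: (92.3+34.4)/2 × 4 = 253.4
  Sum = 1900.35 µg/L·hr
Tail: C_last/k_e = 34.4/0.247 = 139.271
AUC_0→∞ (sublingual tablet) = 1900.35 + 139.271 = 2039.621 µg/L·hr
F = (AUC_ev/D_ev)/(AUC_iv/D_iv) = (2039.621/7.5)/(1770/5) = 271.949/354 = 0.7682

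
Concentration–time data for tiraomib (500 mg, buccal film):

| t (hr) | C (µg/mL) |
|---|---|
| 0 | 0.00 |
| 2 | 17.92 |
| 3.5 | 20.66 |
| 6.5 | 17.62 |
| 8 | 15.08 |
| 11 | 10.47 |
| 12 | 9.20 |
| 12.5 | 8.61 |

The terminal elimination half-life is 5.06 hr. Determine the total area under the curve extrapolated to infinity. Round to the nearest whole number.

AUC = 244 µg/mL·hr

Trapezoidal AUC_0→12.5:
  [0→2]: (0.00+17.92)/2 × 2 = 17.92
  [2→3.5]: (17.92+20.66)/2 × 1.5 = 28.935
  [3.5→6.5]: (20.66+17.62)/2 × 3 = 57.42
  [6.5→8]: (17.62+15.08)/2 × 1.5 = 24.525
  [8→11]: (15.08+10.47)/2 × 3 = 38.325
  [11→12]: (10.47+9.20)/2 × 1 = 9.835
  [12→12.5]: (9.20+8.61)/2 × 0.5 = 4.4525
  Sum = 181.4125 µg/mL·hr
k_e = ln2 / t½ = 0.693147 / 5.06 = 0.1370 hr^-1
Extrapolated tail: C_last / k_e = 8.61 / 0.137 = 62.847
AUC_0→∞ = 181.4125 + 62.847 = 244.2595 µg/mL·hr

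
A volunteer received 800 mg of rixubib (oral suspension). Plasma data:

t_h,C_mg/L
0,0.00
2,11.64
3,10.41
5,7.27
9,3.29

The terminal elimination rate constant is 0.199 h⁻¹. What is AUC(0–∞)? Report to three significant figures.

AUC = 78.0 mg/L·h

Trapezoidal AUC_0→9:
  [0→2]: (0.00+11.64)/2 × 2 = 11.64
  [2→3]: (11.64+10.41)/2 × 1 = 11.025
  [3→5]: (10.41+7.27)/2 × 2 = 17.68
  [5→9]: (7.27+3.29)/2 × 4 = 21.12
  Sum = 61.465 mg/L·h
Extrapolated tail: C_last / k_e = 3.29 / 0.199 = 16.533
AUC_0→∞ = 61.465 + 16.533 = 77.998 mg/L·h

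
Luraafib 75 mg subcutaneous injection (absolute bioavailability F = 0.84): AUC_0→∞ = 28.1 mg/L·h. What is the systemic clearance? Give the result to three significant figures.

CL = F × Dose / AUC_0→∞
   = 0.84 × 75 / 28.1 = 2.24199 L/h

CL = 2.24 L/h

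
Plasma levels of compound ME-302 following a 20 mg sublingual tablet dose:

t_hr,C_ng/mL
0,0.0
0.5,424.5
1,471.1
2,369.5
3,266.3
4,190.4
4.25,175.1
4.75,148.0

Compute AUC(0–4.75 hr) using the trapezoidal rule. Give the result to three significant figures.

Trapezoidal AUC_0→4.75:
  [0→0.5]: (0.0+424.5)/2 × 0.5 = 106.125
  [0.5→1]: (424.5+471.1)/2 × 0.5 = 223.9
  [1→2]: (471.1+369.5)/2 × 1 = 420.3
  [2→3]: (369.5+266.3)/2 × 1 = 317.9
  [3→4]: (266.3+190.4)/2 × 1 = 228.35
  [4→4.25]: (190.4+175.1)/2 × 0.25 = 45.6875
  [4.25→4.75]: (175.1+148.0)/2 × 0.5 = 80.775
  Sum = 1423.0375 ng/mL·hr

AUC = 1420 ng/mL·hr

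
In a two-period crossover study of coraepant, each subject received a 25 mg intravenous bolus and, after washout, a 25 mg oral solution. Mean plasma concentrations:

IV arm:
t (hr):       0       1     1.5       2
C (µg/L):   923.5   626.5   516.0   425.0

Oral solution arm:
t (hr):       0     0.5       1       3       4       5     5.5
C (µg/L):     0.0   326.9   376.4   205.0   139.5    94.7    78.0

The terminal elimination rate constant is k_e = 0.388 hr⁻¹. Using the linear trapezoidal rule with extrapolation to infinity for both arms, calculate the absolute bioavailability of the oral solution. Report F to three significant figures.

Trapezoidal AUC_0→2 (IV):
  [0→1]: (923.5+626.5)/2 × 1 = 775.0
  [1→1.5]: (626.5+516.0)/2 × 0.5 = 285.625
  [1.5→2]: (516.0+425.0)/2 × 0.5 = 235.25
  Sum = 1295.875 µg/L·hr
IV tail: 425.0/0.388 = 1095.361; AUC_iv,0→∞ = 1295.875 + 1095.361 = 2391.236 µg/L·hr
Trapezoidal AUC_0→5.5 (oral solution):
  [0→0.5]: (0.0+326.9)/2 × 0.5 = 81.725
  [0.5→1]: (326.9+376.4)/2 × 0.5 = 175.825
  [1→3]: (376.4+205.0)/2 × 2 = 581.4
  [3→4]: (205.0+139.5)/2 × 1 = 172.25
  [4→5]: (139.5+94.7)/2 × 1 = 117.1
  [5→5.5]: (94.7+78.0)/2 × 0.5 = 43.175
  Sum = 1171.475 µg/L·hr
oral solution tail: 78.0/0.388 = 201.031; AUC_ev,0→∞ = 1171.475 + 201.031 = 1372.506 µg/L·hr
F = (AUC_ev/D_ev)/(AUC_iv/D_iv) = (1372.506/25)/(2391.236/25) = 54.90024/95.64944 = 0.5740

F = 0.574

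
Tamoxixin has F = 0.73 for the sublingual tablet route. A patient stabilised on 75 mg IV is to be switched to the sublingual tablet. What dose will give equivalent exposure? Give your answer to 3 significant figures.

For equal systemic exposure: F × D_ev = D_iv
D_ev = D_iv / F = 75 / 0.73 = 102.74 mg

D_sublingual = 103 mg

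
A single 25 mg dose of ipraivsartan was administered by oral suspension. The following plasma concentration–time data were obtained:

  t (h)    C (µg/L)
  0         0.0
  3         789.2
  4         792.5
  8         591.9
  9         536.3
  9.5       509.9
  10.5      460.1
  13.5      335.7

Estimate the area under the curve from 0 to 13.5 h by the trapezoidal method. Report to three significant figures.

Trapezoidal AUC_0→13.5:
  [0→3]: (0.0+789.2)/2 × 3 = 1183.8
  [3→4]: (789.2+792.5)/2 × 1 = 790.85
  [4→8]: (792.5+591.9)/2 × 4 = 2768.8
  [8→9]: (591.9+536.3)/2 × 1 = 564.1
  [9→9.5]: (536.3+509.9)/2 × 0.5 = 261.55
  [9.5→10.5]: (509.9+460.1)/2 × 1 = 485.0
  [10.5→13.5]: (460.1+335.7)/2 × 3 = 1193.7
  Sum = 7247.8 µg/L·h

AUC = 7250 µg/L·h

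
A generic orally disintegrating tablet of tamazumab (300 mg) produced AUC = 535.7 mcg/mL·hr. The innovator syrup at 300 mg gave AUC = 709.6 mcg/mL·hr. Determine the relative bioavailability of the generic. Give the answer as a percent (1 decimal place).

F_rel = (AUC_test/D_test) / (AUC_ref/D_ref)
      = (535.7/300) / (709.6/300)
      = 1.78567 / 2.36533 = 0.7549 = 75.49%

F_rel = 75.5%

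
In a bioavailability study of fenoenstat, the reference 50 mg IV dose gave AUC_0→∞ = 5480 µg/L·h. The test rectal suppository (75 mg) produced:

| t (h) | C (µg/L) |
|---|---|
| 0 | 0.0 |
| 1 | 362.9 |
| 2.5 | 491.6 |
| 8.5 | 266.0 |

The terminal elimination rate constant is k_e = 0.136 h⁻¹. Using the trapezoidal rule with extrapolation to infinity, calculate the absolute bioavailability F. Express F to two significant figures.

Trapezoidal AUC_0→8.5 (rectal suppository):
  [0→1]: (0.0+362.9)/2 × 1 = 181.45
  [1→2.5]: (362.9+491.6)/2 × 1.5 = 640.875
  [2.5→8.5]: (491.6+266.0)/2 × 6 = 2272.8
  Sum = 3095.125 µg/L·h
Tail: C_last/k_e = 266.0/0.136 = 1955.882
AUC_0→∞ (rectal suppository) = 3095.125 + 1955.882 = 5051.007 µg/L·h
F = (AUC_ev/D_ev)/(AUC_iv/D_iv) = (5051.007/75)/(5480/50) = 67.34676/109.6 = 0.6145

F = 0.61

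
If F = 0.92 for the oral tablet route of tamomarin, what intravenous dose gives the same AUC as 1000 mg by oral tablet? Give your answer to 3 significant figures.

D_iv = 920 mg

Systemic exposure from an extravascular dose = F × D_ev, so the equivalent IV dose is F × D_ev.
D_iv = F × D_ev = 0.92 × 1000 = 920 mg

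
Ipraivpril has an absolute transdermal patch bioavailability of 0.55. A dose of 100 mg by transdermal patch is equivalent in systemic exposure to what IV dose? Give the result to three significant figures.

D_iv = 55.0 mg

Systemic exposure from an extravascular dose = F × D_ev, so the equivalent IV dose is F × D_ev.
D_iv = F × D_ev = 0.55 × 100 = 55 mg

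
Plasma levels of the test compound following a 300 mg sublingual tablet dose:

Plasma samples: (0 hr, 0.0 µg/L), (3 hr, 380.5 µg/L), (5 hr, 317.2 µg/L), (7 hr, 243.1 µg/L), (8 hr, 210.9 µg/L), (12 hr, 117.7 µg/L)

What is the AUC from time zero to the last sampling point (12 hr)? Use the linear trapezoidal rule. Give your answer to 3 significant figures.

Trapezoidal AUC_0→12:
  [0→3]: (0.0+380.5)/2 × 3 = 570.75
  [3→5]: (380.5+317.2)/2 × 2 = 697.7
  [5→7]: (317.2+243.1)/2 × 2 = 560.3
  [7→8]: (243.1+210.9)/2 × 1 = 227.0
  [8→12]: (210.9+117.7)/2 × 4 = 657.2
  Sum = 2712.95 µg/L·hr

AUC = 2710 µg/L·hr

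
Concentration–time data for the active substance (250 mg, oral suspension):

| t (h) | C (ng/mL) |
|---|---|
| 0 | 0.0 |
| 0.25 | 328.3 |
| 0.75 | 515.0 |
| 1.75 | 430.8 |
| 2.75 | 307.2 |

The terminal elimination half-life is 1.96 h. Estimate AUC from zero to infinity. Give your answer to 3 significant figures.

Trapezoidal AUC_0→2.75:
  [0→0.25]: (0.0+328.3)/2 × 0.25 = 41.0375
  [0.25→0.75]: (328.3+515.0)/2 × 0.5 = 210.825
  [0.75→1.75]: (515.0+430.8)/2 × 1 = 472.9
  [1.75→2.75]: (430.8+307.2)/2 × 1 = 369.0
  Sum = 1093.7625 ng/mL·h
k_e = ln2 / t½ = 0.693147 / 1.96 = 0.3536 h^-1
Extrapolated tail: C_last / k_e = 307.2 / 0.3536 = 868.778
AUC_0→∞ = 1093.7625 + 868.778 = 1962.5405 ng/mL·h

AUC = 1960 ng/mL·h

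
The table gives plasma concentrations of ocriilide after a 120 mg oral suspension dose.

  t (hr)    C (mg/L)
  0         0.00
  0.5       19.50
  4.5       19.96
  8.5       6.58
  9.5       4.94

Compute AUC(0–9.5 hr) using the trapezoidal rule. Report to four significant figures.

Trapezoidal AUC_0→9.5:
  [0→0.5]: (0.00+19.50)/2 × 0.5 = 4.875
  [0.5→4.5]: (19.50+19.96)/2 × 4 = 78.92
  [4.5→8.5]: (19.96+6.58)/2 × 4 = 53.08
  [8.5→9.5]: (6.58+4.94)/2 × 1 = 5.76
  Sum = 142.635 mg/L·hr

AUC = 142.6 mg/L·hr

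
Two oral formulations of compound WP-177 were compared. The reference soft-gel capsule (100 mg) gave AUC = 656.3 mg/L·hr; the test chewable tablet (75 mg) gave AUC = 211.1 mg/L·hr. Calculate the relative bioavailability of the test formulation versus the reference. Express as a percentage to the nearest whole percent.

F_rel = (AUC_test/D_test) / (AUC_ref/D_ref)
      = (211.1/75) / (656.3/100)
      = 2.81467 / 6.563 = 0.4289 = 42.89%

F_rel = 43%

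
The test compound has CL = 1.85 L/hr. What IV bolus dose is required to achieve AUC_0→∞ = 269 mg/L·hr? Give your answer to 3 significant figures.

Dose = 498 mg

Dose_iv = CL × AUC_0→∞
     = 1.85 × 269 = 497.65 mg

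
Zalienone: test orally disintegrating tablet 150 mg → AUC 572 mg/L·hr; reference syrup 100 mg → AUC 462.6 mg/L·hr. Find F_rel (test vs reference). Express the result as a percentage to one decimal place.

F_rel = 82.4%

F_rel = (AUC_test/D_test) / (AUC_ref/D_ref)
      = (572/150) / (462.6/100)
      = 3.81333 / 4.626 = 0.8243 = 82.43%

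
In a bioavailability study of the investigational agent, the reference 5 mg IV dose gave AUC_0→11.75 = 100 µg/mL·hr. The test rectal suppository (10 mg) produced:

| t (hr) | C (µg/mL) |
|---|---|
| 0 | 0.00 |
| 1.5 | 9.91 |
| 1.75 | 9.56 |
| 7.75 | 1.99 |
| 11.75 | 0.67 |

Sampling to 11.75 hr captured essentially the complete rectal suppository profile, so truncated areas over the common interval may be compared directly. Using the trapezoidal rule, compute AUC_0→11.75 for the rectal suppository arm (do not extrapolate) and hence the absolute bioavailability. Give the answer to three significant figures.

Trapezoidal AUC_0→11.75 (rectal suppository):
  [0→1.5]: (0.00+9.91)/2 × 1.5 = 7.4325
  [1.5→1.75]: (9.91+9.56)/2 × 0.25 = 2.43375
  [1.75→7.75]: (9.56+1.99)/2 × 6 = 34.65
  [7.75→11.75]: (1.99+0.67)/2 × 4 = 5.32
  Sum = 49.83625 µg/mL·hr
F = (AUC_ev/D_ev)/(AUC_iv/D_iv) = (49.83625/10)/(100/5) = 4.983625/20 = 0.2492

F = 0.249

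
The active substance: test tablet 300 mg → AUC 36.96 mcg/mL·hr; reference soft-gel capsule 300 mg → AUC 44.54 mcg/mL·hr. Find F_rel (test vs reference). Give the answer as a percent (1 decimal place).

F_rel = (AUC_test/D_test) / (AUC_ref/D_ref)
      = (36.96/300) / (44.54/300)
      = 0.1232 / 0.148467 = 0.8298 = 82.98%

F_rel = 83.0%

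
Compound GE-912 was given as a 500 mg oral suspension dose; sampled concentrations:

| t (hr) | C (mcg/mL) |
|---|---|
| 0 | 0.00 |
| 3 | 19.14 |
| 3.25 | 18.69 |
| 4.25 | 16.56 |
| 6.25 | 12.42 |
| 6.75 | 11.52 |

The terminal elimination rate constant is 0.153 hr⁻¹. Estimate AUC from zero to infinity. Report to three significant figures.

AUC = 161 mcg/mL·hr

Trapezoidal AUC_0→6.75:
  [0→3]: (0.00+19.14)/2 × 3 = 28.71
  [3→3.25]: (19.14+18.69)/2 × 0.25 = 4.72875
  [3.25→4.25]: (18.69+16.56)/2 × 1 = 17.625
  [4.25→6.25]: (16.56+12.42)/2 × 2 = 28.98
  [6.25→6.75]: (12.42+11.52)/2 × 0.5 = 5.985
  Sum = 86.02875 mcg/mL·hr
Extrapolated tail: C_last / k_e = 11.52 / 0.153 = 75.294
AUC_0→∞ = 86.02875 + 75.294 = 161.32275 mcg/mL·hr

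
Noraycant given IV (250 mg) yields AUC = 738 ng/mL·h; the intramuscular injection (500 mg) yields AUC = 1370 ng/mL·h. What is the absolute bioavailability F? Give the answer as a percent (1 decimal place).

F = 92.8%

F = (AUC_ev / D_ev) / (AUC_iv / D_iv)
  = (1370/500) / (738/250)
  = 2.74 / 2.952 = 0.9282
  = 92.82%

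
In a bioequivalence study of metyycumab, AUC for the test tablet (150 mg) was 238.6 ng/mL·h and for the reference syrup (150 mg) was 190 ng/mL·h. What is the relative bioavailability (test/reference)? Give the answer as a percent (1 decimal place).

F_rel = (AUC_test/D_test) / (AUC_ref/D_ref)
      = (238.6/150) / (190/150)
      = 1.59067 / 1.26667 = 1.2558 = 125.58%

F_rel = 125.6%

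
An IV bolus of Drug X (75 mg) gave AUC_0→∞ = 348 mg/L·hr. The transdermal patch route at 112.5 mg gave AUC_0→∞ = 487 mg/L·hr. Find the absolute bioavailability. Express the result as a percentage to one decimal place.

F = (AUC_ev / D_ev) / (AUC_iv / D_iv)
  = (487/112.5) / (348/75)
  = 4.32889 / 4.64 = 0.9330
  = 93.30%

F = 93.3%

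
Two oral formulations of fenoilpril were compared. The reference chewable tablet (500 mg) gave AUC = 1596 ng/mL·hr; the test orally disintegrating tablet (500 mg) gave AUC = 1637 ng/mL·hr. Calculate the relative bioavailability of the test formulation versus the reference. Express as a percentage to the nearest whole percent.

F_rel = (AUC_test/D_test) / (AUC_ref/D_ref)
      = (1637/500) / (1596/500)
      = 3.274 / 3.192 = 1.0257 = 102.57%

F_rel = 103%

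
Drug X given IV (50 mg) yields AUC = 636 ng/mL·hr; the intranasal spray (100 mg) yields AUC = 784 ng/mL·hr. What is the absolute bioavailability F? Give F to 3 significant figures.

F = 0.616

F = (AUC_ev / D_ev) / (AUC_iv / D_iv)
  = (784/100) / (636/50)
  = 7.84 / 12.72 = 0.6164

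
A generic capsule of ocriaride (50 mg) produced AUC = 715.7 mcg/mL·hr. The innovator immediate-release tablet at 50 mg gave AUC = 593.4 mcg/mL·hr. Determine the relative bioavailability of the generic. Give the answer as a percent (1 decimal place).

F_rel = 120.6%

F_rel = (AUC_test/D_test) / (AUC_ref/D_ref)
      = (715.7/50) / (593.4/50)
      = 14.314 / 11.868 = 1.2061 = 120.61%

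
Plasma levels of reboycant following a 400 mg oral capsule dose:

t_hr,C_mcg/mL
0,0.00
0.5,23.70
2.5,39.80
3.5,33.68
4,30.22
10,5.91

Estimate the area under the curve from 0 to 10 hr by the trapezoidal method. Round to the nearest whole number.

Trapezoidal AUC_0→10:
  [0→0.5]: (0.00+23.70)/2 × 0.5 = 5.925
  [0.5→2.5]: (23.70+39.80)/2 × 2 = 63.5
  [2.5→3.5]: (39.80+33.68)/2 × 1 = 36.74
  [3.5→4]: (33.68+30.22)/2 × 0.5 = 15.975
  [4→10]: (30.22+5.91)/2 × 6 = 108.39
  Sum = 230.53 mcg/mL·hr

AUC = 231 mcg/mL·hr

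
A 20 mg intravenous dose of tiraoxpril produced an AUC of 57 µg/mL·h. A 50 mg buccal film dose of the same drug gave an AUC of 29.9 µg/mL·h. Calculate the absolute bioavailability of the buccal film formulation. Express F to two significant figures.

F = 0.21

F = (AUC_ev / D_ev) / (AUC_iv / D_iv)
  = (29.9/50) / (57/20)
  = 0.598 / 2.85 = 0.2098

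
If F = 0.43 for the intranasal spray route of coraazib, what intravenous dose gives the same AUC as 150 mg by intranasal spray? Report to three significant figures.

D_iv = 64.5 mg

Systemic exposure from an extravascular dose = F × D_ev, so the equivalent IV dose is F × D_ev.
D_iv = F × D_ev = 0.43 × 150 = 64.5 mg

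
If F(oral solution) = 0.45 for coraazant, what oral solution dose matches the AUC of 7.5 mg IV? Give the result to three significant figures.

D_oral = 16.7 mg

For equal systemic exposure: F × D_ev = D_iv
D_ev = D_iv / F = 7.5 / 0.45 = 16.6667 mg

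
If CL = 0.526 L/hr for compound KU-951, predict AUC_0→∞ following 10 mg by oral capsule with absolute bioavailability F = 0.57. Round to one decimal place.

AUC_0→∞ = F × Dose / CL
        = 0.57 × 10 / 0.526 = 10.8365 mg/L·hr

AUC = 10.8 mg/L·hr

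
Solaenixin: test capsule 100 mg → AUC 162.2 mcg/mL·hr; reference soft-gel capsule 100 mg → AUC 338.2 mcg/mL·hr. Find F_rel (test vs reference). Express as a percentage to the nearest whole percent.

F_rel = 48%

F_rel = (AUC_test/D_test) / (AUC_ref/D_ref)
      = (162.2/100) / (338.2/100)
      = 1.622 / 3.382 = 0.4796 = 47.96%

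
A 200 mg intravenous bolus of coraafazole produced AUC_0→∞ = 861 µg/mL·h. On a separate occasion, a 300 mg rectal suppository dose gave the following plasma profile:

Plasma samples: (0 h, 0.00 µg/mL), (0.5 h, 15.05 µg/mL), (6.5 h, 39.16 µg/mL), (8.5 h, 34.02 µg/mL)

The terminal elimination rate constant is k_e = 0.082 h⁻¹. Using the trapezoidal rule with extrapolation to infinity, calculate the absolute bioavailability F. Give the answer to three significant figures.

Trapezoidal AUC_0→8.5 (rectal suppository):
  [0→0.5]: (0.00+15.05)/2 × 0.5 = 3.7625
  [0.5→6.5]: (15.05+39.16)/2 × 6 = 162.63
  [6.5→8.5]: (39.16+34.02)/2 × 2 = 73.18
  Sum = 239.5725 µg/mL·h
Tail: C_last/k_e = 34.02/0.082 = 414.878
AUC_0→∞ (rectal suppository) = 239.5725 + 414.878 = 654.4505 µg/mL·h
F = (AUC_ev/D_ev)/(AUC_iv/D_iv) = (654.4505/300)/(861/200) = 2.1815/4.305 = 0.5067

F = 0.507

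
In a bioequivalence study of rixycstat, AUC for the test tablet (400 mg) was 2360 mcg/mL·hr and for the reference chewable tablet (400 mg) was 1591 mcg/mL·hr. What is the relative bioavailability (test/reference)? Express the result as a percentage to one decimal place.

F_rel = 148.3%

F_rel = (AUC_test/D_test) / (AUC_ref/D_ref)
      = (2360/400) / (1591/400)
      = 5.9 / 3.9775 = 1.4833 = 148.33%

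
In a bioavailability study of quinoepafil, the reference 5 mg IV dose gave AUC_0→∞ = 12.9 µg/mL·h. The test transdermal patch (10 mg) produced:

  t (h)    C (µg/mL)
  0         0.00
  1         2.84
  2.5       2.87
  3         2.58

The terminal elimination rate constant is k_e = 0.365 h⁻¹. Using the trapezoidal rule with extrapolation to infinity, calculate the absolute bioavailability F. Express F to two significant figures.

Trapezoidal AUC_0→3 (transdermal patch):
  [0→1]: (0.00+2.84)/2 × 1 = 1.42
  [1→2.5]: (2.84+2.87)/2 × 1.5 = 4.2825
  [2.5→3]: (2.87+2.58)/2 × 0.5 = 1.3625
  Sum = 7.065 µg/mL·h
Tail: C_last/k_e = 2.58/0.365 = 7.068
AUC_0→∞ (transdermal patch) = 7.065 + 7.068 = 14.133 µg/mL·h
F = (AUC_ev/D_ev)/(AUC_iv/D_iv) = (14.133/10)/(12.9/5) = 1.4133/2.58 = 0.5478

F = 0.55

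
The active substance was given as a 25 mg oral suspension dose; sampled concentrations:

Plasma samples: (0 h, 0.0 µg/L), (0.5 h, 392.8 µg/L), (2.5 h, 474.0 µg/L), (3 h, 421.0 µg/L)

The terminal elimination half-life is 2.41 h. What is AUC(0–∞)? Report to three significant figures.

AUC = 2650 µg/L·h

Trapezoidal AUC_0→3:
  [0→0.5]: (0.0+392.8)/2 × 0.5 = 98.2
  [0.5→2.5]: (392.8+474.0)/2 × 2 = 866.8
  [2.5→3]: (474.0+421.0)/2 × 0.5 = 223.75
  Sum = 1188.75 µg/L·h
k_e = ln2 / t½ = 0.693147 / 2.41 = 0.2876 h^-1
Extrapolated tail: C_last / k_e = 421.0 / 0.2876 = 1463.839
AUC_0→∞ = 1188.75 + 1463.839 = 2652.589 µg/L·h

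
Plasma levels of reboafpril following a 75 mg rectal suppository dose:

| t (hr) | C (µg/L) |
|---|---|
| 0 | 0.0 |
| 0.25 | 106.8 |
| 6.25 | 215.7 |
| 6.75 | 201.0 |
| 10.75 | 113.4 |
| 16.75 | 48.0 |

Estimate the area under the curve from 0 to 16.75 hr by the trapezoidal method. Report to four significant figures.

AUC = 2198 µg/L·hr

Trapezoidal AUC_0→16.75:
  [0→0.25]: (0.0+106.8)/2 × 0.25 = 13.35
  [0.25→6.25]: (106.8+215.7)/2 × 6 = 967.5
  [6.25→6.75]: (215.7+201.0)/2 × 0.5 = 104.175
  [6.75→10.75]: (201.0+113.4)/2 × 4 = 628.8
  [10.75→16.75]: (113.4+48.0)/2 × 6 = 484.2
  Sum = 2198.025 µg/L·hr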